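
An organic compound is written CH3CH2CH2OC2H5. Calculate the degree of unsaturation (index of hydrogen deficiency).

0

Element totals:
  C: 5
  H: 12
  O: 1
Molecular formula: C5H12O.
DoU = (2C + 2 + N − H − X) / 2 = (2·5 + 2 + 0 − 12 − 0) / 2 = 0.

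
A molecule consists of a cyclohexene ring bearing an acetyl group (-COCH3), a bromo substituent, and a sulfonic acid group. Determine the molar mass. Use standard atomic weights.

Atom tally by fragment:
  cyclohexene ring core → C:6 H:10
  (− 3 ring H displaced by substituents)
  + COCH3 → C:2 H:3 O:1
  + Br → Br:1
  + SO3H → S:1 O:3 H:1
Element totals:
  C: 8
  H: 11
  Br: 1
  O: 4
  S: 1
Molecular formula: C8H11BrO4S.
  M = 8(12.011) + 11(1.008) + 79.904 + 4(15.999) + 32.06
    = 96.088 + 11.088 + 79.904 + 63.996 + 32.060 = 283.136

283.14 g/mol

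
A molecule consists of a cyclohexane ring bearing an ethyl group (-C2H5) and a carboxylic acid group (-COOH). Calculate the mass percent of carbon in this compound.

69.19%

Atom tally by fragment:
  cyclohexane ring core → C:6 H:12
  (− 2 ring H displaced by substituents)
  + C2H5 → C:2 H:5
  + COOH → C:1 H:1 O:2
Element totals:
  C: 9
  H: 16
  O: 2
Molecular formula: C9H16O2.
Molar mass = 156.225 g/mol.
Mass from C: 9 × 12.011 = 108.099 g/mol.
%C = 108.099 / 156.225 × 100 = 69.19%.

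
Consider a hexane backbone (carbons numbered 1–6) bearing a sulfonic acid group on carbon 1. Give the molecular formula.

C6H14O3S

Atom tally by fragment:
  HO3SCH2 → C:1 H:3 S:1 O:3
  CH2 → C:1 H:2
  CH2 → C:1 H:2
  CH2 → C:1 H:2
  CH2 → C:1 H:2
  CH3 → C:1 H:3
Element totals:
  C: 6
  H: 14
  O: 3
  S: 1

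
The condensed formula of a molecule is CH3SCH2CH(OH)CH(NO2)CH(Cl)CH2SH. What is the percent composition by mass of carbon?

29.33%

Atom tally by fragment:
  CH3SCH2 → C:2 H:5 S:1
  CH(OH) → C:1 H:2 O:1
  CH(NO2) → C:1 H:1 N:1 O:2
  CH(Cl) → C:1 H:1 Cl:1
  CH2SH → C:1 H:3 S:1
Element totals:
  C: 6
  H: 12
  Cl: 1
  N: 1
  O: 3
  S: 2
Molecular formula: C6H12ClNO3S2.
Molar mass = 245.736 g/mol.
Mass from C: 6 × 12.011 = 72.066 g/mol.
%C = 72.066 / 245.736 × 100 = 29.33%.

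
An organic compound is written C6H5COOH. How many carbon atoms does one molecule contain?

7

Element totals:
  C: 7
  H: 6
  O: 2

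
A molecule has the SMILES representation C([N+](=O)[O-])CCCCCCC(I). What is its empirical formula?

C8H16INO2

Atom tally by fragment:
  O2NCH2 → C:1 H:2 N:1 O:2
  CH2 → C:1 H:2
  CH2 → C:1 H:2
  CH2 → C:1 H:2
  CH2 → C:1 H:2
  CH2 → C:1 H:2
  CH2 → C:1 H:2
  CH2I → C:1 H:2 I:1
Element totals:
  C: 8
  H: 16
  I: 1
  N: 1
  O: 2
Molecular formula: C8H16INO2.
gcd of subscripts (8, 16, 1, 1, 2) = 1, so the empirical formula equals the molecular formula.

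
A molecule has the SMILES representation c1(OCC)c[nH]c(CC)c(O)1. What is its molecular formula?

Atom tally by fragment:
  pyrrole ring core → C:4 H:5 N:1
  (− 3 ring H displaced by substituents)
  + OC2H5 → C:2 H:5 O:1
  + C2H5 → C:2 H:5
  + OH → O:1 H:1
Element totals:
  C: 8
  H: 13
  N: 1
  O: 2

C8H13NO2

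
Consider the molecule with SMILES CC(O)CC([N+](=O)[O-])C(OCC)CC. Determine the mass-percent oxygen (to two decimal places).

31.18%

Atom tally by fragment:
  CH3 → C:1 H:3
  CH(OH) → C:1 H:2 O:1
  CH2 → C:1 H:2
  CH(NO2) → C:1 H:1 N:1 O:2
  CH(OC2H5) → C:3 H:6 O:1
  CH2 → C:1 H:2
  CH3 → C:1 H:3
Element totals:
  C: 9
  H: 19
  N: 1
  O: 4
Molecular formula: C9H19NO4.
Molar mass = 205.254 g/mol.
Mass from O: 4 × 15.999 = 63.996 g/mol.
%O = 63.996 / 205.254 × 100 = 31.18%.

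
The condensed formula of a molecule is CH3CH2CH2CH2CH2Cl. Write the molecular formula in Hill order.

Element totals:
  C: 5
  H: 11
  Cl: 1

C5H11Cl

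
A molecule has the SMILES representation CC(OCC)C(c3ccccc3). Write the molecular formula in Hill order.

C11H16O

Atom tally by fragment:
  CH3 → C:1 H:3
  CH(OC2H5) → C:3 H:6 O:1
  CH2C6H5 → C:7 H:7
Element totals:
  C: 11
  H: 16
  O: 1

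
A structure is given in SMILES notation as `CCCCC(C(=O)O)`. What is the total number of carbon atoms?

Atom tally by fragment:
  CH3 → C:1 H:3
  CH2 → C:1 H:2
  CH2 → C:1 H:2
  CH2 → C:1 H:2
  CH2COOH → C:2 H:3 O:2
Element totals:
  C: 6
  H: 12
  O: 2

6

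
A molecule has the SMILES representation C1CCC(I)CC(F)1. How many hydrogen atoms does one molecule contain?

10

Atom tally by fragment:
  cyclohexane ring core → C:6 H:12
  (− 2 ring H displaced by substituents)
  + I → I:1
  + F → F:1
Element totals:
  C: 6
  H: 10
  F: 1
  I: 1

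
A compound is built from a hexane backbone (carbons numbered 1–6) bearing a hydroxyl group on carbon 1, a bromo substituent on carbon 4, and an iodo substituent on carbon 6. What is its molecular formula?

Atom tally by fragment:
  HOCH2 → C:1 H:3 O:1
  CH2 → C:1 H:2
  CH2 → C:1 H:2
  CH(Br) → C:1 H:1 Br:1
  CH2 → C:1 H:2
  CH2I → C:1 H:2 I:1
Element totals:
  C: 6
  H: 12
  Br: 1
  I: 1
  O: 1

C6H12BrIO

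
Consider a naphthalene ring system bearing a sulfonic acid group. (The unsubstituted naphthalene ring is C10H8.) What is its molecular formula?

C10H8O3S

Atom tally by fragment:
  naphthalene ring system core → C:10 H:8
  (− 1 ring H displaced by substituents)
  + SO3H → S:1 O:3 H:1
Element totals:
  C: 10
  H: 8
  O: 3
  S: 1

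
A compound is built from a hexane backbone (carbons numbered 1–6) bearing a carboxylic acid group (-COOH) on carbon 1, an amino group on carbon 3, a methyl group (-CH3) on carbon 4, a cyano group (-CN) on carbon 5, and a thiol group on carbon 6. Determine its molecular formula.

Atom tally by fragment:
  HOOCCH2 → C:2 H:3 O:2
  CH2 → C:1 H:2
  CH(NH2) → C:1 H:3 N:1
  CH(CH3) → C:2 H:4
  CH(CN) → C:2 H:1 N:1
  CH2SH → C:1 H:3 S:1
Element totals:
  C: 9
  H: 16
  N: 2
  O: 2
  S: 1

C9H16N2O2S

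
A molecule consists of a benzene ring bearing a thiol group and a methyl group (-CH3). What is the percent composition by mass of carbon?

Atom tally by fragment:
  benzene ring core → C:6 H:6
  (− 2 ring H displaced by substituents)
  + SH → S:1 H:1
  + CH3 → C:1 H:3
Element totals:
  C: 7
  H: 8
  S: 1
Molecular formula: C7H8S.
Molar mass = 124.201 g/mol.
Mass from C: 7 × 12.011 = 84.077 g/mol.
%C = 84.077 / 124.201 × 100 = 67.69%.

67.69%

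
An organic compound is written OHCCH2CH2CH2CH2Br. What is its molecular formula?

C5H9BrO

Atom tally by fragment:
  OHCCH2 → C:2 H:3 O:1
  CH2 → C:1 H:2
  CH2 → C:1 H:2
  CH2Br → C:1 H:2 Br:1
Element totals:
  C: 5
  H: 9
  Br: 1
  O: 1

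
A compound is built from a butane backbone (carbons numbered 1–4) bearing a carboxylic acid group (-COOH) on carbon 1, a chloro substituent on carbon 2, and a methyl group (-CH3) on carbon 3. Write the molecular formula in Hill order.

C6H11ClO2

Atom tally by fragment:
  HOOCCH2 → C:2 H:3 O:2
  CH(Cl) → C:1 H:1 Cl:1
  CH(CH3) → C:2 H:4
  CH3 → C:1 H:3
Element totals:
  C: 6
  H: 11
  Cl: 1
  O: 2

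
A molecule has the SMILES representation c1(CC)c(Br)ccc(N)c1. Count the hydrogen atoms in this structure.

10

Atom tally by fragment:
  benzene ring core → C:6 H:6
  (− 3 ring H displaced by substituents)
  + C2H5 → C:2 H:5
  + Br → Br:1
  + NH2 → N:1 H:2
Element totals:
  C: 8
  H: 10
  Br: 1
  N: 1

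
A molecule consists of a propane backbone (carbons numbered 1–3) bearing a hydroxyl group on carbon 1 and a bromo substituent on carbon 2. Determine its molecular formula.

C3H7BrO

Atom tally by fragment:
  HOCH2 → C:1 H:3 O:1
  CH(Br) → C:1 H:1 Br:1
  CH3 → C:1 H:3
Element totals:
  C: 3
  H: 7
  Br: 1
  O: 1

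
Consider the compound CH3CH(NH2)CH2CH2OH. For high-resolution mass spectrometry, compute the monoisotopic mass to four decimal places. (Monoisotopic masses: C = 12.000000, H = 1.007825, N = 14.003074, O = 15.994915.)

Element totals:
  C: 4
  H: 11
  N: 1
  O: 1
Molecular formula: C4H11NO.
  M = 4(12.0) + 11(1.007825) + 14.003074 + 15.994915
    = 48.000000 + 11.086075 + 14.003074 + 15.994915 = 89.084064

89.0841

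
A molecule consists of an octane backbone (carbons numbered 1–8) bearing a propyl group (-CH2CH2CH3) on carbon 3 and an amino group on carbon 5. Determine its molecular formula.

Atom tally by fragment:
  CH3 → C:1 H:3
  CH2 → C:1 H:2
  CH(CH2CH2CH3) → C:4 H:8
  CH2 → C:1 H:2
  CH(NH2) → C:1 H:3 N:1
  CH2 → C:1 H:2
  CH2 → C:1 H:2
  CH3 → C:1 H:3
Element totals:
  C: 11
  H: 25
  N: 1

C11H25N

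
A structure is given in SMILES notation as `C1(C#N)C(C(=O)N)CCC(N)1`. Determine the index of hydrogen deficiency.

Atom tally by fragment:
  cyclopentane ring core → C:5 H:10
  (− 3 ring H displaced by substituents)
  + CN → C:1 N:1
  + CONH2 → C:1 H:2 O:1 N:1
  + NH2 → N:1 H:2
Element totals:
  C: 7
  H: 11
  N: 3
  O: 1
Molecular formula: C7H11N3O.
DoU = (2C + 2 + N − H − X) / 2 = (2·7 + 2 + 3 − 11 − 0) / 2 = 4.

4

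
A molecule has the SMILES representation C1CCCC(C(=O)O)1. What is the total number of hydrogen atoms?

Atom tally by fragment:
  cyclopentane ring core → C:5 H:10
  (− 1 ring H displaced by substituents)
  + COOH → C:1 H:1 O:2
Element totals:
  C: 6
  H: 10
  O: 2

10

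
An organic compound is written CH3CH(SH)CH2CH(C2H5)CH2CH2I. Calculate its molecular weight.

Atom tally by fragment:
  CH3 → C:1 H:3
  CH(SH) → C:1 H:2 S:1
  CH2 → C:1 H:2
  CH(C2H5) → C:3 H:6
  CH2 → C:1 H:2
  CH2I → C:1 H:2 I:1
Element totals:
  C: 8
  H: 17
  I: 1
  S: 1
Molecular formula: C8H17IS.
  M = 8(12.011) + 17(1.008) + 126.904 + 32.06
    = 96.088 + 17.136 + 126.904 + 32.060 = 272.188

272.19 g/mol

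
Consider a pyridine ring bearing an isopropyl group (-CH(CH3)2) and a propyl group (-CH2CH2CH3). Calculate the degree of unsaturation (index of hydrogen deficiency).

4

Atom tally by fragment:
  pyridine ring core → C:5 H:5 N:1
  (− 2 ring H displaced by substituents)
  + CH(CH3)2 → C:3 H:7
  + CH2CH2CH3 → C:3 H:7
Element totals:
  C: 11
  H: 17
  N: 1
Molecular formula: C11H17N.
DoU = (2C + 2 + N − H − X) / 2 = (2·11 + 2 + 1 − 17 − 0) / 2 = 4.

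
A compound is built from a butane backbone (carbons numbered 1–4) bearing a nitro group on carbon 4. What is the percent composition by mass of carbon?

46.59%

Atom tally by fragment:
  CH3 → C:1 H:3
  CH2 → C:1 H:2
  CH2 → C:1 H:2
  CH2NO2 → C:1 H:2 N:1 O:2
Element totals:
  C: 4
  H: 9
  N: 1
  O: 2
Molecular formula: C4H9NO2.
Molar mass = 103.121 g/mol.
Mass from C: 4 × 12.011 = 48.044 g/mol.
%C = 48.044 / 103.121 × 100 = 46.59%.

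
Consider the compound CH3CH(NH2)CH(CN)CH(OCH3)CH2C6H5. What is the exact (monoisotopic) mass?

218.1419

Atom tally by fragment:
  CH3 → C:1 H:3
  CH(NH2) → C:1 H:3 N:1
  CH(CN) → C:2 H:1 N:1
  CH(OCH3) → C:2 H:4 O:1
  CH2C6H5 → C:7 H:7
Element totals:
  C: 13
  H: 18
  N: 2
  O: 1
Molecular formula: C13H18N2O.
  M = 13(12.0) + 18(1.007825) + 2(14.003074) + 15.994915
    = 156.000000 + 18.140850 + 28.006148 + 15.994915 = 218.141913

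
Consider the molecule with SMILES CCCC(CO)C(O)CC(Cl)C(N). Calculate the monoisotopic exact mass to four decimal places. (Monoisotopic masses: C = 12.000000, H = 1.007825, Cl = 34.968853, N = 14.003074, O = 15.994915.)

Atom tally by fragment:
  CH3 → C:1 H:3
  CH2 → C:1 H:2
  CH2 → C:1 H:2
  CH(CH2OH) → C:2 H:4 O:1
  CH(OH) → C:1 H:2 O:1
  CH2 → C:1 H:2
  CH(Cl) → C:1 H:1 Cl:1
  CH2NH2 → C:1 H:4 N:1
Element totals:
  C: 9
  H: 20
  Cl: 1
  N: 1
  O: 2
Molecular formula: C9H20ClNO2.
  M = 9(12.0) + 20(1.007825) + 34.968853 + 14.003074 + 2(15.994915)
    = 108.000000 + 20.156500 + 34.968853 + 14.003074 + 31.989830 = 209.118257

209.1183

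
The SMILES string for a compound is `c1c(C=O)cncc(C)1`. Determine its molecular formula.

C7H7NO

Atom tally by fragment:
  pyridine ring core → C:5 H:5 N:1
  (− 2 ring H displaced by substituents)
  + CHO → C:1 H:1 O:1
  + CH3 → C:1 H:3
Element totals:
  C: 7
  H: 7
  N: 1
  O: 1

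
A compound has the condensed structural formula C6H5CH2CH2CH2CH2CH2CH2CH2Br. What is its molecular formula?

C13H19Br

Element totals:
  C: 13
  H: 19
  Br: 1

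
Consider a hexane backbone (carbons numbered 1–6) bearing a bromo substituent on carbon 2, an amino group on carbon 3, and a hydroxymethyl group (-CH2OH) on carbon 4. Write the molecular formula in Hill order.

C7H16BrNO

Atom tally by fragment:
  CH3 → C:1 H:3
  CH(Br) → C:1 H:1 Br:1
  CH(NH2) → C:1 H:3 N:1
  CH(CH2OH) → C:2 H:4 O:1
  CH2 → C:1 H:2
  CH3 → C:1 H:3
Element totals:
  C: 7
  H: 16
  Br: 1
  N: 1
  O: 1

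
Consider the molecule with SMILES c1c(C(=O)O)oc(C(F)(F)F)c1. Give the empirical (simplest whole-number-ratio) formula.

C2HFO

Atom tally by fragment:
  furan ring core → C:4 H:4 O:1
  (− 2 ring H displaced by substituents)
  + COOH → C:1 H:1 O:2
  + CF3 → C:1 F:3
Element totals:
  C: 6
  H: 3
  F: 3
  O: 3
Molecular formula: C6H3F3O3.
gcd of subscripts = 3; dividing each by 3:
  C: 6/3 = 2
  F: 3/3 = 1
  H: 3/3 = 1
  O: 3/3 = 1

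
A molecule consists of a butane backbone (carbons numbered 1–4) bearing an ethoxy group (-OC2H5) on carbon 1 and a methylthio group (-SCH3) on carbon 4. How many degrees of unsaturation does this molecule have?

Atom tally by fragment:
  C2H5OCH2 → C:3 H:7 O:1
  CH2 → C:1 H:2
  CH2 → C:1 H:2
  CH2SCH3 → C:2 H:5 S:1
Element totals:
  C: 7
  H: 16
  O: 1
  S: 1
Molecular formula: C7H16OS.
DoU = (2C + 2 + N − H − X) / 2 = (2·7 + 2 + 0 − 16 − 0) / 2 = 0.

0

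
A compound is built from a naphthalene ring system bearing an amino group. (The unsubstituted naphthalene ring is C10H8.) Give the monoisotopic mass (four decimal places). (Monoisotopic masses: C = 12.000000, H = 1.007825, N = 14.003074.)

143.0735

Atom tally by fragment:
  naphthalene ring system core → C:10 H:8
  (− 1 ring H displaced by substituents)
  + NH2 → N:1 H:2
Element totals:
  C: 10
  H: 9
  N: 1
Molecular formula: C10H9N.
  M = 10(12.0) + 9(1.007825) + 14.003074
    = 120.000000 + 9.070425 + 14.003074 = 143.073499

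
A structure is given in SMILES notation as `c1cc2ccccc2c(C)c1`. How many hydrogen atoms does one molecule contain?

Atom tally by fragment:
  naphthalene ring system core → C:10 H:8
  (− 1 ring H displaced by substituents)
  + CH3 → C:1 H:3
Element totals:
  C: 11
  H: 10

10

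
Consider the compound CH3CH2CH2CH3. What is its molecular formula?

C4H10

Element totals:
  C: 4
  H: 10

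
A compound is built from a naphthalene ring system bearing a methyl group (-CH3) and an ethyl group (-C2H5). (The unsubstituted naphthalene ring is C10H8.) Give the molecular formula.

C13H14

Atom tally by fragment:
  naphthalene ring system core → C:10 H:8
  (− 2 ring H displaced by substituents)
  + CH3 → C:1 H:3
  + C2H5 → C:2 H:5
Element totals:
  C: 13
  H: 14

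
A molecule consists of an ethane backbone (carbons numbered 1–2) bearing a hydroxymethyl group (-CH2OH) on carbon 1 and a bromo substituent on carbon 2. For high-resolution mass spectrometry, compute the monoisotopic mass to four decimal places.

Atom tally by fragment:
  HOCH2CH2 → C:2 H:5 O:1
  CH2Br → C:1 H:2 Br:1
Element totals:
  C: 3
  H: 7
  Br: 1
  O: 1
Molecular formula: C3H7BrO.
  M = 3(12.0) + 7(1.007825) + 78.918338 + 15.994915
    = 36.000000 + 7.054775 + 78.918338 + 15.994915 = 137.968028

137.9680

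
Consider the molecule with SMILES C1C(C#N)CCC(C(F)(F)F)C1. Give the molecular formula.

C8H10F3N

Atom tally by fragment:
  cyclohexane ring core → C:6 H:12
  (− 2 ring H displaced by substituents)
  + CN → C:1 N:1
  + CF3 → C:1 F:3
Element totals:
  C: 8
  H: 10
  F: 3
  N: 1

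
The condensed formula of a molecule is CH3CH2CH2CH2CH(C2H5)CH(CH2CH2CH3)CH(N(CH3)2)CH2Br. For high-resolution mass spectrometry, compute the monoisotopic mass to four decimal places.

305.1718

Element totals:
  C: 15
  H: 32
  Br: 1
  N: 1
Molecular formula: C15H32BrN.
  M = 15(12.0) + 32(1.007825) + 78.918338 + 14.003074
    = 180.000000 + 32.250400 + 78.918338 + 14.003074 = 305.171812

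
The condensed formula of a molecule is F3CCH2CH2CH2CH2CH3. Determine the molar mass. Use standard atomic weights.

Element totals:
  C: 6
  H: 11
  F: 3
Molecular formula: C6H11F3.
  M = 6(12.011) + 11(1.008) + 3(18.998)
    = 72.066 + 11.088 + 56.994 = 140.148

140.15 g/mol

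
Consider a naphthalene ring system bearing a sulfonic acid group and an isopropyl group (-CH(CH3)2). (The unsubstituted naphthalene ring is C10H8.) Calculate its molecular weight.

250.31 g/mol

Atom tally by fragment:
  naphthalene ring system core → C:10 H:8
  (− 2 ring H displaced by substituents)
  + SO3H → S:1 O:3 H:1
  + CH(CH3)2 → C:3 H:7
Element totals:
  C: 13
  H: 14
  O: 3
  S: 1
Molecular formula: C13H14O3S.
  M = 13(12.011) + 14(1.008) + 3(15.999) + 32.06
    = 156.143 + 14.112 + 47.997 + 32.060 = 250.312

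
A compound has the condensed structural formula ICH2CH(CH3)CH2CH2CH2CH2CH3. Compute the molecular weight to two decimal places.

240.13 g/mol

Element totals:
  C: 8
  H: 17
  I: 1
Molecular formula: C8H17I.
  M = 8(12.011) + 17(1.008) + 126.904
    = 96.088 + 17.136 + 126.904 = 240.128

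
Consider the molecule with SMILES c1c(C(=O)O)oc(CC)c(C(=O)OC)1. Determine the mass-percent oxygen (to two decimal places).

Atom tally by fragment:
  furan ring core → C:4 H:4 O:1
  (− 3 ring H displaced by substituents)
  + COOH → C:1 H:1 O:2
  + C2H5 → C:2 H:5
  + COOCH3 → C:2 H:3 O:2
Element totals:
  C: 9
  H: 10
  O: 5
Molecular formula: C9H10O5.
Molar mass = 198.174 g/mol.
Mass from O: 5 × 15.999 = 79.995 g/mol.
%O = 79.995 / 198.174 × 100 = 40.37%.

40.37%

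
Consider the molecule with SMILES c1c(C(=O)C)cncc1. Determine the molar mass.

121.14 g/mol

Atom tally by fragment:
  pyridine ring core → C:5 H:5 N:1
  (− 1 ring H displaced by substituents)
  + COCH3 → C:2 H:3 O:1
Element totals:
  C: 7
  H: 7
  N: 1
  O: 1
Molecular formula: C7H7NO.
  M = 7(12.011) + 7(1.008) + 14.007 + 15.999
    = 84.077 + 7.056 + 14.007 + 15.999 = 121.139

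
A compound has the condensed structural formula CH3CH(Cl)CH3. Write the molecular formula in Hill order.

Atom tally by fragment:
  CH3 → C:1 H:3
  CH(Cl) → C:1 H:1 Cl:1
  CH3 → C:1 H:3
Element totals:
  C: 3
  H: 7
  Cl: 1

C3H7Cl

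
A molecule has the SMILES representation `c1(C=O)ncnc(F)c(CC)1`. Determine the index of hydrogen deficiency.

5

Atom tally by fragment:
  pyrimidine ring core → C:4 H:4 N:2
  (− 3 ring H displaced by substituents)
  + CHO → C:1 H:1 O:1
  + F → F:1
  + C2H5 → C:2 H:5
Element totals:
  C: 7
  H: 7
  F: 1
  N: 2
  O: 1
Molecular formula: C7H7FN2O.
DoU = (2C + 2 + N − H − X) / 2 = (2·7 + 2 + 2 − 7 − 1) / 2 = 5.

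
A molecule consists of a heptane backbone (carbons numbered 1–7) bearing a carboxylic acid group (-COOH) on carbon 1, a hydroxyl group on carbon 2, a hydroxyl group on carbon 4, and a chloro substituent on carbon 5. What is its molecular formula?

C8H15ClO4

Atom tally by fragment:
  HOOCCH2 → C:2 H:3 O:2
  CH(OH) → C:1 H:2 O:1
  CH2 → C:1 H:2
  CH(OH) → C:1 H:2 O:1
  CH(Cl) → C:1 H:1 Cl:1
  CH2 → C:1 H:2
  CH3 → C:1 H:3
Element totals:
  C: 8
  H: 15
  Cl: 1
  O: 4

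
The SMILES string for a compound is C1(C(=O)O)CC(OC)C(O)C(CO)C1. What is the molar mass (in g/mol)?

Atom tally by fragment:
  cyclohexane ring core → C:6 H:12
  (− 4 ring H displaced by substituents)
  + COOH → C:1 H:1 O:2
  + OCH3 → C:1 H:3 O:1
  + OH → O:1 H:1
  + CH2OH → C:1 H:3 O:1
Element totals:
  C: 9
  H: 16
  O: 5
Molecular formula: C9H16O5.
  M = 9(12.011) + 16(1.008) + 5(15.999)
    = 108.099 + 16.128 + 79.995 = 204.222

204.22 g/mol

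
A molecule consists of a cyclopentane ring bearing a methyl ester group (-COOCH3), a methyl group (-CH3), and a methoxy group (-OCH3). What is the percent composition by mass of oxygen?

27.87%

Atom tally by fragment:
  cyclopentane ring core → C:5 H:10
  (− 3 ring H displaced by substituents)
  + COOCH3 → C:2 H:3 O:2
  + CH3 → C:1 H:3
  + OCH3 → C:1 H:3 O:1
Element totals:
  C: 9
  H: 16
  O: 3
Molecular formula: C9H16O3.
Molar mass = 172.224 g/mol.
Mass from O: 3 × 15.999 = 47.997 g/mol.
%O = 47.997 / 172.224 × 100 = 27.87%.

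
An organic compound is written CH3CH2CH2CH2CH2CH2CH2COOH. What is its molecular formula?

C8H16O2

Element totals:
  C: 8
  H: 16
  O: 2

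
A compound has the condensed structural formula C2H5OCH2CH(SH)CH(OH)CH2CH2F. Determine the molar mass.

182.25 g/mol

Atom tally by fragment:
  C2H5OCH2 → C:3 H:7 O:1
  CH(SH) → C:1 H:2 S:1
  CH(OH) → C:1 H:2 O:1
  CH2 → C:1 H:2
  CH2F → C:1 H:2 F:1
Element totals:
  C: 7
  H: 15
  F: 1
  O: 2
  S: 1
Molecular formula: C7H15FO2S.
  M = 7(12.011) + 15(1.008) + 18.998 + 2(15.999) + 32.06
    = 84.077 + 15.120 + 18.998 + 31.998 + 32.060 = 182.253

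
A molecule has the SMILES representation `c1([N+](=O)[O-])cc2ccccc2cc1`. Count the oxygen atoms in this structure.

Atom tally by fragment:
  naphthalene ring system core → C:10 H:8
  (− 1 ring H displaced by substituents)
  + NO2 → N:1 O:2
Element totals:
  C: 10
  H: 7
  N: 1
  O: 2

2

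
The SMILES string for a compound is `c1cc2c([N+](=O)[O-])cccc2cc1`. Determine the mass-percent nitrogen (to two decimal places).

8.09%

Atom tally by fragment:
  naphthalene ring system core → C:10 H:8
  (− 1 ring H displaced by substituents)
  + NO2 → N:1 O:2
Element totals:
  C: 10
  H: 7
  N: 1
  O: 2
Molecular formula: C10H7NO2.
Molar mass = 173.171 g/mol.
Mass from N: 1 × 14.007 = 14.007 g/mol.
%N = 14.007 / 173.171 × 100 = 8.09%.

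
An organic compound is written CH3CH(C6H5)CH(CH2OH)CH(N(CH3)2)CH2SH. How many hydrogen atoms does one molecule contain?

Atom tally by fragment:
  CH3 → C:1 H:3
  CH(C6H5) → C:7 H:6
  CH(CH2OH) → C:2 H:4 O:1
  CH(N(CH3)2) → C:3 H:7 N:1
  CH2SH → C:1 H:3 S:1
Element totals:
  C: 14
  H: 23
  N: 1
  O: 1
  S: 1

23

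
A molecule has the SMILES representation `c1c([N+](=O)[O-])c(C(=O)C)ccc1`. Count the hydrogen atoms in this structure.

Atom tally by fragment:
  benzene ring core → C:6 H:6
  (− 2 ring H displaced by substituents)
  + NO2 → N:1 O:2
  + COCH3 → C:2 H:3 O:1
Element totals:
  C: 8
  H: 7
  N: 1
  O: 3

7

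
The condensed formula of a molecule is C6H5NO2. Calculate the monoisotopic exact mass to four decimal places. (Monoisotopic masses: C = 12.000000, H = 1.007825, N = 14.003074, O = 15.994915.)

Element totals:
  C: 6
  H: 5
  N: 1
  O: 2
Molecular formula: C6H5NO2.
  M = 6(12.0) + 5(1.007825) + 14.003074 + 2(15.994915)
    = 72.000000 + 5.039125 + 14.003074 + 31.989830 = 123.032029

123.0320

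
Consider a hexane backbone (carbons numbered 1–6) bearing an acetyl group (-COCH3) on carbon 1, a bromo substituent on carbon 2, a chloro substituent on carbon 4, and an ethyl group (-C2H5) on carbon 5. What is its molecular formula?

Atom tally by fragment:
  CH3COCH2 → C:3 H:5 O:1
  CH(Br) → C:1 H:1 Br:1
  CH2 → C:1 H:2
  CH(Cl) → C:1 H:1 Cl:1
  CH(C2H5) → C:3 H:6
  CH3 → C:1 H:3
Element totals:
  C: 10
  H: 18
  Br: 1
  Cl: 1
  O: 1

C10H18BrClO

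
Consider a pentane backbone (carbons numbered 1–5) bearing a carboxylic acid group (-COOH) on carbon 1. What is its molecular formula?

C6H12O2

Atom tally by fragment:
  HOOCCH2 → C:2 H:3 O:2
  CH2 → C:1 H:2
  CH2 → C:1 H:2
  CH2 → C:1 H:2
  CH3 → C:1 H:3
Element totals:
  C: 6
  H: 12
  O: 2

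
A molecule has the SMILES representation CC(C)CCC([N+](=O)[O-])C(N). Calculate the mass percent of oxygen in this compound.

19.97%

Atom tally by fragment:
  CH3 → C:1 H:3
  CH(CH3) → C:2 H:4
  CH2 → C:1 H:2
  CH2 → C:1 H:2
  CH(NO2) → C:1 H:1 N:1 O:2
  CH2NH2 → C:1 H:4 N:1
Element totals:
  C: 7
  H: 16
  N: 2
  O: 2
Molecular formula: C7H16N2O2.
Molar mass = 160.217 g/mol.
Mass from O: 2 × 15.999 = 31.998 g/mol.
%O = 31.998 / 160.217 × 100 = 19.97%.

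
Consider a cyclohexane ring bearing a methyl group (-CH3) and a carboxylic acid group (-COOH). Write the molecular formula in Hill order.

C8H14O2

Atom tally by fragment:
  cyclohexane ring core → C:6 H:12
  (− 2 ring H displaced by substituents)
  + CH3 → C:1 H:3
  + COOH → C:1 H:1 O:2
Element totals:
  C: 8
  H: 14
  O: 2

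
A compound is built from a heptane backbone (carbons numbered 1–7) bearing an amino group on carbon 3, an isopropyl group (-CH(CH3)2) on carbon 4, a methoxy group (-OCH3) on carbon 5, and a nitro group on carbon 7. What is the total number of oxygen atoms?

Atom tally by fragment:
  CH3 → C:1 H:3
  CH2 → C:1 H:2
  CH(NH2) → C:1 H:3 N:1
  CH(CH(CH3)2) → C:4 H:8
  CH(OCH3) → C:2 H:4 O:1
  CH2 → C:1 H:2
  CH2NO2 → C:1 H:2 N:1 O:2
Element totals:
  C: 11
  H: 24
  N: 2
  O: 3

3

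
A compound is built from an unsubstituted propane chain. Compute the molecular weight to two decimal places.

Atom tally by fragment:
  CH3 → C:1 H:3
  CH2 → C:1 H:2
  CH3 → C:1 H:3
Element totals:
  C: 3
  H: 8
Molecular formula: C3H8.
  M = 3(12.011) + 8(1.008)
    = 36.033 + 8.064 = 44.097

44.10 g/mol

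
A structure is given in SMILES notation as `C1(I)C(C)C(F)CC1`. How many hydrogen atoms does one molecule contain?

Atom tally by fragment:
  cyclopentane ring core → C:5 H:10
  (− 3 ring H displaced by substituents)
  + I → I:1
  + CH3 → C:1 H:3
  + F → F:1
Element totals:
  C: 6
  H: 10
  F: 1
  I: 1

10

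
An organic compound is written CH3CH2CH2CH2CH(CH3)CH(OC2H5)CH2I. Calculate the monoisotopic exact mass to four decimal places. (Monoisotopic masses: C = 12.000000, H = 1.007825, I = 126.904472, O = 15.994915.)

Atom tally by fragment:
  CH3 → C:1 H:3
  CH2 → C:1 H:2
  CH2 → C:1 H:2
  CH2 → C:1 H:2
  CH(CH3) → C:2 H:4
  CH(OC2H5) → C:3 H:6 O:1
  CH2I → C:1 H:2 I:1
Element totals:
  C: 10
  H: 21
  I: 1
  O: 1
Molecular formula: C10H21IO.
  M = 10(12.0) + 21(1.007825) + 126.904472 + 15.994915
    = 120.000000 + 21.164325 + 126.904472 + 15.994915 = 284.063712

284.0637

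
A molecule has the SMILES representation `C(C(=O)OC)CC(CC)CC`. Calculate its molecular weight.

Atom tally by fragment:
  CH3OOCCH2 → C:3 H:5 O:2
  CH2 → C:1 H:2
  CH(C2H5) → C:3 H:6
  CH2 → C:1 H:2
  CH3 → C:1 H:3
Element totals:
  C: 9
  H: 18
  O: 2
Molecular formula: C9H18O2.
  M = 9(12.011) + 18(1.008) + 2(15.999)
    = 108.099 + 18.144 + 31.998 = 158.241

158.24 g/mol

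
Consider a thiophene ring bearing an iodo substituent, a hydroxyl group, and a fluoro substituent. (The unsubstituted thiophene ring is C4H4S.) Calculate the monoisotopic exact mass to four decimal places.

243.8855

Atom tally by fragment:
  thiophene ring core → C:4 H:4 S:1
  (− 3 ring H displaced by substituents)
  + I → I:1
  + OH → O:1 H:1
  + F → F:1
Element totals:
  C: 4
  H: 2
  F: 1
  I: 1
  O: 1
  S: 1
Molecular formula: C4H2FIOS.
  M = 4(12.0) + 2(1.007825) + 18.998403 + 126.904472 + 15.994915 + 31.972071
    = 48.000000 + 2.015650 + 18.998403 + 126.904472 + 15.994915 + 31.972071 = 243.885511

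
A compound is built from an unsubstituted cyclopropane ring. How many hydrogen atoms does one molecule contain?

6

Atom tally by fragment:
  cyclopropane ring core → C:3 H:6
Element totals:
  C: 3
  H: 6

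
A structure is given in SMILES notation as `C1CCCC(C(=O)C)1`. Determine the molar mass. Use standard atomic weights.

Atom tally by fragment:
  cyclopentane ring core → C:5 H:10
  (− 1 ring H displaced by substituents)
  + COCH3 → C:2 H:3 O:1
Element totals:
  C: 7
  H: 12
  O: 1
Molecular formula: C7H12O.
  M = 7(12.011) + 12(1.008) + 15.999
    = 84.077 + 12.096 + 15.999 = 112.172

112.17 g/mol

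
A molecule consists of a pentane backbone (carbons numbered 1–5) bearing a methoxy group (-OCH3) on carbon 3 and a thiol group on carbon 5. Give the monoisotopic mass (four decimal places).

134.0765

Atom tally by fragment:
  CH3 → C:1 H:3
  CH2 → C:1 H:2
  CH(OCH3) → C:2 H:4 O:1
  CH2 → C:1 H:2
  CH2SH → C:1 H:3 S:1
Element totals:
  C: 6
  H: 14
  O: 1
  S: 1
Molecular formula: C6H14OS.
  M = 6(12.0) + 14(1.007825) + 15.994915 + 31.972071
    = 72.000000 + 14.109550 + 15.994915 + 31.972071 = 134.076536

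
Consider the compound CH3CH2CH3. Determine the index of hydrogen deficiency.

Element totals:
  C: 3
  H: 8
Molecular formula: C3H8.
DoU = (2C + 2 + N − H − X) / 2 = (2·3 + 2 + 0 − 8 − 0) / 2 = 0.

0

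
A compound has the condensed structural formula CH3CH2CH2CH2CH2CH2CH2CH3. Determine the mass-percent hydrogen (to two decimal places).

15.88%

Atom tally by fragment:
  CH3 → C:1 H:3
  CH2 → C:1 H:2
  CH2 → C:1 H:2
  CH2 → C:1 H:2
  CH2 → C:1 H:2
  CH2 → C:1 H:2
  CH2 → C:1 H:2
  CH3 → C:1 H:3
Element totals:
  C: 8
  H: 18
Molecular formula: C8H18.
Molar mass = 114.232 g/mol.
Mass from H: 18 × 1.008 = 18.144 g/mol.
%H = 18.144 / 114.232 × 100 = 15.88%.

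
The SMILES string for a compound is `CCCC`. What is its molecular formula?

C4H10

Atom tally by fragment:
  CH3 → C:1 H:3
  CH2 → C:1 H:2
  CH2 → C:1 H:2
  CH3 → C:1 H:3
Element totals:
  C: 4
  H: 10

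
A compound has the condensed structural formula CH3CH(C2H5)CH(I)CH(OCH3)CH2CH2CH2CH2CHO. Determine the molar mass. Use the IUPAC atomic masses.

326.22 g/mol

Atom tally by fragment:
  CH3 → C:1 H:3
  CH(C2H5) → C:3 H:6
  CH(I) → C:1 H:1 I:1
  CH(OCH3) → C:2 H:4 O:1
  CH2 → C:1 H:2
  CH2 → C:1 H:2
  CH2 → C:1 H:2
  CH2CHO → C:2 H:3 O:1
Element totals:
  C: 12
  H: 23
  I: 1
  O: 2
Molecular formula: C12H23IO2.
  M = 12(12.011) + 23(1.008) + 126.904 + 2(15.999)
    = 144.132 + 23.184 + 126.904 + 31.998 = 326.218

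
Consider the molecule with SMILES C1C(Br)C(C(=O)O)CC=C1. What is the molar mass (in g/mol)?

205.05 g/mol

Atom tally by fragment:
  cyclohexene ring core → C:6 H:10
  (− 2 ring H displaced by substituents)
  + Br → Br:1
  + COOH → C:1 H:1 O:2
Element totals:
  C: 7
  H: 9
  Br: 1
  O: 2
Molecular formula: C7H9BrO2.
  M = 7(12.011) + 9(1.008) + 79.904 + 2(15.999)
    = 84.077 + 9.072 + 79.904 + 31.998 = 205.051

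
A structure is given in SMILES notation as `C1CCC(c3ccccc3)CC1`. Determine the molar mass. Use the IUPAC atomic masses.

Atom tally by fragment:
  cyclohexane ring core → C:6 H:12
  (− 1 ring H displaced by substituents)
  + C6H5 → C:6 H:5
Element totals:
  C: 12
  H: 16
Molecular formula: C12H16.
  M = 12(12.011) + 16(1.008)
    = 144.132 + 16.128 = 160.260

160.26 g/mol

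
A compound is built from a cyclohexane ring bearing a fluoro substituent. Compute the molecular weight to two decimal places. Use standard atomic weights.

102.15 g/mol

Atom tally by fragment:
  cyclohexane ring core → C:6 H:12
  (− 1 ring H displaced by substituents)
  + F → F:1
Element totals:
  C: 6
  H: 11
  F: 1
Molecular formula: C6H11F.
  M = 6(12.011) + 11(1.008) + 18.998
    = 72.066 + 11.088 + 18.998 = 102.152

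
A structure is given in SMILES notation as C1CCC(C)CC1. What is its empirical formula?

CH2

Atom tally by fragment:
  cyclohexane ring core → C:6 H:12
  (− 1 ring H displaced by substituents)
  + CH3 → C:1 H:3
Element totals:
  C: 7
  H: 14
Molecular formula: C7H14.
gcd of subscripts = 7; dividing each by 7:
  C: 7/7 = 1
  H: 14/7 = 2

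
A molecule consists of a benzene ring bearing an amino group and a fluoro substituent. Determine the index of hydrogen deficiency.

Atom tally by fragment:
  benzene ring core → C:6 H:6
  (− 2 ring H displaced by substituents)
  + NH2 → N:1 H:2
  + F → F:1
Element totals:
  C: 6
  H: 6
  F: 1
  N: 1
Molecular formula: C6H6FN.
DoU = (2C + 2 + N − H − X) / 2 = (2·6 + 2 + 1 − 6 − 1) / 2 = 4.

4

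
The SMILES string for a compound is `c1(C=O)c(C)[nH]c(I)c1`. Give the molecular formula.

Atom tally by fragment:
  pyrrole ring core → C:4 H:5 N:1
  (− 3 ring H displaced by substituents)
  + CHO → C:1 H:1 O:1
  + CH3 → C:1 H:3
  + I → I:1
Element totals:
  C: 6
  H: 6
  I: 1
  N: 1
  O: 1

C6H6INO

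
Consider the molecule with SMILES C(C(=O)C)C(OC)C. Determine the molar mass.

Atom tally by fragment:
  CH3COCH2 → C:3 H:5 O:1
  CH(OCH3) → C:2 H:4 O:1
  CH3 → C:1 H:3
Element totals:
  C: 6
  H: 12
  O: 2
Molecular formula: C6H12O2.
  M = 6(12.011) + 12(1.008) + 2(15.999)
    = 72.066 + 12.096 + 31.998 = 116.160

116.16 g/mol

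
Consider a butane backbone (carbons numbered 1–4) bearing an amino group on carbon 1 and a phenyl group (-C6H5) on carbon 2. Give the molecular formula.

Atom tally by fragment:
  H2NCH2 → C:1 H:4 N:1
  CH(C6H5) → C:7 H:6
  CH2 → C:1 H:2
  CH3 → C:1 H:3
Element totals:
  C: 10
  H: 15
  N: 1

C10H15N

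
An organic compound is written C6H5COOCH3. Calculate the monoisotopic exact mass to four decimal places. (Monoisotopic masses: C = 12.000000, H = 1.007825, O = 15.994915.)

136.0524

Atom tally by fragment:
  benzene ring core → C:6 H:6
  (− 1 ring H displaced by substituents)
  + COOCH3 → C:2 H:3 O:2
Element totals:
  C: 8
  H: 8
  O: 2
Molecular formula: C8H8O2.
  M = 8(12.0) + 8(1.007825) + 2(15.994915)
    = 96.000000 + 8.062600 + 31.989830 = 136.052430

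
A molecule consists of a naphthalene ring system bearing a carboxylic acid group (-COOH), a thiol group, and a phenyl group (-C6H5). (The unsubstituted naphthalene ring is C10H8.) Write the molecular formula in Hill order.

Atom tally by fragment:
  naphthalene ring system core → C:10 H:8
  (− 3 ring H displaced by substituents)
  + COOH → C:1 H:1 O:2
  + SH → S:1 H:1
  + C6H5 → C:6 H:5
Element totals:
  C: 17
  H: 12
  O: 2
  S: 1

C17H12O2S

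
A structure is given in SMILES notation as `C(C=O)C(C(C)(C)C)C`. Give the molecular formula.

Atom tally by fragment:
  OHCCH2 → C:2 H:3 O:1
  CH(C(CH3)3) → C:5 H:10
  CH3 → C:1 H:3
Element totals:
  C: 8
  H: 16
  O: 1

C8H16O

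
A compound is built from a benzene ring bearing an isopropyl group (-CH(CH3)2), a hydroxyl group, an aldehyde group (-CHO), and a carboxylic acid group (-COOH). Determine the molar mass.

208.21 g/mol

Atom tally by fragment:
  benzene ring core → C:6 H:6
  (− 4 ring H displaced by substituents)
  + CH(CH3)2 → C:3 H:7
  + OH → O:1 H:1
  + CHO → C:1 H:1 O:1
  + COOH → C:1 H:1 O:2
Element totals:
  C: 11
  H: 12
  O: 4
Molecular formula: C11H12O4.
  M = 11(12.011) + 12(1.008) + 4(15.999)
    = 132.121 + 12.096 + 63.996 = 208.213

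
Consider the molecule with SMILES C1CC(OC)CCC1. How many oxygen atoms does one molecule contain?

1

Atom tally by fragment:
  cyclohexane ring core → C:6 H:12
  (− 1 ring H displaced by substituents)
  + OCH3 → C:1 H:3 O:1
Element totals:
  C: 7
  H: 14
  O: 1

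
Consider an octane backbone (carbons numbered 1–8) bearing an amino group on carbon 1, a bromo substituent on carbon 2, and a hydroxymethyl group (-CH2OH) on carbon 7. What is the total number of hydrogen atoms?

Atom tally by fragment:
  H2NCH2 → C:1 H:4 N:1
  CH(Br) → C:1 H:1 Br:1
  CH2 → C:1 H:2
  CH2 → C:1 H:2
  CH2 → C:1 H:2
  CH2 → C:1 H:2
  CH(CH2OH) → C:2 H:4 O:1
  CH3 → C:1 H:3
Element totals:
  C: 9
  H: 20
  Br: 1
  N: 1
  O: 1

20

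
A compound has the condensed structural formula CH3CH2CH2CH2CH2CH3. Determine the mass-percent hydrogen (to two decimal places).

16.38%

Atom tally by fragment:
  CH3 → C:1 H:3
  CH2 → C:1 H:2
  CH2 → C:1 H:2
  CH2 → C:1 H:2
  CH2 → C:1 H:2
  CH3 → C:1 H:3
Element totals:
  C: 6
  H: 14
Molecular formula: C6H14.
Molar mass = 86.178 g/mol.
Mass from H: 14 × 1.008 = 14.112 g/mol.
%H = 14.112 / 86.178 × 100 = 16.38%.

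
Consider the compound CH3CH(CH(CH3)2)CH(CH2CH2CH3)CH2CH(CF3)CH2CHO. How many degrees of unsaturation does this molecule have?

1

Atom tally by fragment:
  CH3 → C:1 H:3
  CH(CH(CH3)2) → C:4 H:8
  CH(CH2CH2CH3) → C:4 H:8
  CH2 → C:1 H:2
  CH(CF3) → C:2 H:1 F:3
  CH2CHO → C:2 H:3 O:1
Element totals:
  C: 14
  H: 25
  F: 3
  O: 1
Molecular formula: C14H25F3O.
DoU = (2C + 2 + N − H − X) / 2 = (2·14 + 2 + 0 − 25 − 3) / 2 = 1.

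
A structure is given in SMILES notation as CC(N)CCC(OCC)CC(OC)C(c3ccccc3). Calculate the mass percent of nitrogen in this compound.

Atom tally by fragment:
  CH3 → C:1 H:3
  CH(NH2) → C:1 H:3 N:1
  CH2 → C:1 H:2
  CH2 → C:1 H:2
  CH(OC2H5) → C:3 H:6 O:1
  CH2 → C:1 H:2
  CH(OCH3) → C:2 H:4 O:1
  CH2C6H5 → C:7 H:7
Element totals:
  C: 17
  H: 29
  N: 1
  O: 2
Molecular formula: C17H29NO2.
Molar mass = 279.424 g/mol.
Mass from N: 1 × 14.007 = 14.007 g/mol.
%N = 14.007 / 279.424 × 100 = 5.01%.

5.01%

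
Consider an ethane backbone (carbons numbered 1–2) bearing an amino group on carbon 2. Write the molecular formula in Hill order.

C2H7N

Atom tally by fragment:
  CH3 → C:1 H:3
  CH2NH2 → C:1 H:4 N:1
Element totals:
  C: 2
  H: 7
  N: 1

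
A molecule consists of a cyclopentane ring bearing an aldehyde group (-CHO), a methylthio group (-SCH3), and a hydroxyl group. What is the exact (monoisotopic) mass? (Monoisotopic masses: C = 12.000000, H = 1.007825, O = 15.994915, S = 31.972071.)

Atom tally by fragment:
  cyclopentane ring core → C:5 H:10
  (− 3 ring H displaced by substituents)
  + CHO → C:1 H:1 O:1
  + SCH3 → C:1 H:3 S:1
  + OH → O:1 H:1
Element totals:
  C: 7
  H: 12
  O: 2
  S: 1
Molecular formula: C7H12O2S.
  M = 7(12.0) + 12(1.007825) + 2(15.994915) + 31.972071
    = 84.000000 + 12.093900 + 31.989830 + 31.972071 = 160.055801

160.0558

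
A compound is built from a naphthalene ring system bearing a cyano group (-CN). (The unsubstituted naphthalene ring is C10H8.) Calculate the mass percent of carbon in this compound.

86.25%

Atom tally by fragment:
  naphthalene ring system core → C:10 H:8
  (− 1 ring H displaced by substituents)
  + CN → C:1 N:1
Element totals:
  C: 11
  H: 7
  N: 1
Molecular formula: C11H7N.
Molar mass = 153.184 g/mol.
Mass from C: 11 × 12.011 = 132.121 g/mol.
%C = 132.121 / 153.184 × 100 = 86.25%.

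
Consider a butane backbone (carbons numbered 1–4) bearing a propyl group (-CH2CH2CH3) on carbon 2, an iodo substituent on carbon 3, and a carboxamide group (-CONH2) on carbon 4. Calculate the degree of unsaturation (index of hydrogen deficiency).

Atom tally by fragment:
  CH3 → C:1 H:3
  CH(CH2CH2CH3) → C:4 H:8
  CH(I) → C:1 H:1 I:1
  CH2CONH2 → C:2 H:4 O:1 N:1
Element totals:
  C: 8
  H: 16
  I: 1
  N: 1
  O: 1
Molecular formula: C8H16INO.
DoU = (2C + 2 + N − H − X) / 2 = (2·8 + 2 + 1 − 16 − 1) / 2 = 1.

1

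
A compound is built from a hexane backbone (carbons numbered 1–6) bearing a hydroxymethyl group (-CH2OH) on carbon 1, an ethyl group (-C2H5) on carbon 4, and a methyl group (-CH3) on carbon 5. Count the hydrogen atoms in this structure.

22

Atom tally by fragment:
  HOCH2CH2 → C:2 H:5 O:1
  CH2 → C:1 H:2
  CH2 → C:1 H:2
  CH(C2H5) → C:3 H:6
  CH(CH3) → C:2 H:4
  CH3 → C:1 H:3
Element totals:
  C: 10
  H: 22
  O: 1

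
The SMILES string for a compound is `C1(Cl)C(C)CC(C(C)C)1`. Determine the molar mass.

Atom tally by fragment:
  cyclobutane ring core → C:4 H:8
  (− 3 ring H displaced by substituents)
  + Cl → Cl:1
  + CH3 → C:1 H:3
  + CH(CH3)2 → C:3 H:7
Element totals:
  C: 8
  H: 15
  Cl: 1
Molecular formula: C8H15Cl.
  M = 8(12.011) + 15(1.008) + 35.45
    = 96.088 + 15.120 + 35.450 = 146.658

146.66 g/mol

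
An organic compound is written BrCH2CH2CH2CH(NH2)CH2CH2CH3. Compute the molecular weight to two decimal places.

194.12 g/mol

Atom tally by fragment:
  BrCH2 → C:1 H:2 Br:1
  CH2 → C:1 H:2
  CH2 → C:1 H:2
  CH(NH2) → C:1 H:3 N:1
  CH2 → C:1 H:2
  CH2 → C:1 H:2
  CH3 → C:1 H:3
Element totals:
  C: 7
  H: 16
  Br: 1
  N: 1
Molecular formula: C7H16BrN.
  M = 7(12.011) + 16(1.008) + 79.904 + 14.007
    = 84.077 + 16.128 + 79.904 + 14.007 = 194.116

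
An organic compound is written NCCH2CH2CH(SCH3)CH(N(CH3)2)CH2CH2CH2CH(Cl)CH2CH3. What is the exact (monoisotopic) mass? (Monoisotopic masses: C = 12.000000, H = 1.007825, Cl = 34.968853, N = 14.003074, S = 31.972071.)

290.1583

Atom tally by fragment:
  NCCH2 → C:2 H:2 N:1
  CH2 → C:1 H:2
  CH(SCH3) → C:2 H:4 S:1
  CH(N(CH3)2) → C:3 H:7 N:1
  CH2 → C:1 H:2
  CH2 → C:1 H:2
  CH2 → C:1 H:2
  CH(Cl) → C:1 H:1 Cl:1
  CH2 → C:1 H:2
  CH3 → C:1 H:3
Element totals:
  C: 14
  H: 27
  Cl: 1
  N: 2
  S: 1
Molecular formula: C14H27ClN2S.
  M = 14(12.0) + 27(1.007825) + 34.968853 + 2(14.003074) + 31.972071
    = 168.000000 + 27.211275 + 34.968853 + 28.006148 + 31.972071 = 290.158347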